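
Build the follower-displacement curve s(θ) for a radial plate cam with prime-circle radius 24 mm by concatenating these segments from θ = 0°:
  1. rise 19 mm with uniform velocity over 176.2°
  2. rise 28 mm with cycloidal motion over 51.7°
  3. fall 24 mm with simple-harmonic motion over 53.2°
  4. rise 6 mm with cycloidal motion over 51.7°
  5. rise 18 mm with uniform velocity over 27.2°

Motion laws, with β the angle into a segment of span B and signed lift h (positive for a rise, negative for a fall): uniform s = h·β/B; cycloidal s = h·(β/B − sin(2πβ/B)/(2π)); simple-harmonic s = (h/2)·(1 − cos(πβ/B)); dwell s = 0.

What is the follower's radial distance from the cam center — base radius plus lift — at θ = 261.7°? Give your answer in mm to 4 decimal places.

seg 1 [0°–176.2°] uniform, h=19: full span → s += 19 → s = 19.0000
seg 2 [176.2°–227.9°] cycloidal, h=28: full span → s += 28 → s = 47.0000
seg 3 [227.9°–281.1°] simple-harmonic, h=-24: θ=261.7° here. β=33.8, B=53.2. -24/2·(1 − cos(π·0.6353)) = -16.9498 → s = 30.0502
radial distance = base radius + s = 24 + 30.0502 = 54.0502

54.0502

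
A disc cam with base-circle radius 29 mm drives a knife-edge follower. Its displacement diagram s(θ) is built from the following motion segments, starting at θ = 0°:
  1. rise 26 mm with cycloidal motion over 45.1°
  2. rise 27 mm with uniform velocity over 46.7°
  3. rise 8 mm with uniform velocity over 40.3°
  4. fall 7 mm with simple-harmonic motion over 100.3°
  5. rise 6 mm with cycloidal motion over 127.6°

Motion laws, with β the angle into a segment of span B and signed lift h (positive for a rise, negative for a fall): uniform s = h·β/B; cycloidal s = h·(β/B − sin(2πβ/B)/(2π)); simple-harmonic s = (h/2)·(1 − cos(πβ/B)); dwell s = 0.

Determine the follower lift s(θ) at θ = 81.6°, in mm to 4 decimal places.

seg 1 [0°–45.1°] cycloidal, h=26: full span → s += 26 → s = 26.0000
seg 2 [45.1°–91.8°] uniform, h=27: θ=81.6° here. β=36.5, B=46.7. 27·36.5/46.7 = 21.1028 → s = 47.1028

47.1028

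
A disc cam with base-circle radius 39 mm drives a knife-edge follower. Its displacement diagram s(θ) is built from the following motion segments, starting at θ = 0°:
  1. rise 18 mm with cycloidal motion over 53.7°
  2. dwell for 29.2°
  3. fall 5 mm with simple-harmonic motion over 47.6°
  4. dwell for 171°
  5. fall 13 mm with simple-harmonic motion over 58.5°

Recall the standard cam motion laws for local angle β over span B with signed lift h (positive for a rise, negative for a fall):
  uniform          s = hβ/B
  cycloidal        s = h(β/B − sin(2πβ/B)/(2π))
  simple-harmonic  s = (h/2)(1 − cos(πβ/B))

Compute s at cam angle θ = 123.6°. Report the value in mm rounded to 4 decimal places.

seg 1 [0°–53.7°] cycloidal, h=18: full span → s += 18 → s = 18.0000
seg 2 [53.7°–82.9°] dwell: s stays 18.0000
seg 3 [82.9°–130.5°] simple-harmonic, h=-5: θ=123.6° here. β=40.7, B=47.6. -5/2·(1 − cos(π·0.8550)) = -4.7452 → s = 13.2548

13.2548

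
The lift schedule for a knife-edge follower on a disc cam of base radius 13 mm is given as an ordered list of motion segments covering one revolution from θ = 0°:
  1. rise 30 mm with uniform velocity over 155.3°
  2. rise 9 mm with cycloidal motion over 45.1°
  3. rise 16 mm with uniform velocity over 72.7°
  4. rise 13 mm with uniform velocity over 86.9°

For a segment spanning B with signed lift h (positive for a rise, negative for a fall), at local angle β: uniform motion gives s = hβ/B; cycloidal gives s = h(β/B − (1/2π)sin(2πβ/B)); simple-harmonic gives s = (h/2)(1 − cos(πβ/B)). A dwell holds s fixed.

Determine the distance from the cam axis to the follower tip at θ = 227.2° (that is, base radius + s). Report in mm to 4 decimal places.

seg 1 [0°–155.3°] uniform, h=30: full span → s += 30 → s = 30.0000
seg 2 [155.3°–200.4°] cycloidal, h=9: full span → s += 9 → s = 39.0000
seg 3 [200.4°–273.1°] uniform, h=16: θ=227.2° here. β=26.8, B=72.7. 16·26.8/72.7 = 5.8982 → s = 44.8982
radial distance = base radius + s = 13 + 44.8982 = 57.8982

57.8982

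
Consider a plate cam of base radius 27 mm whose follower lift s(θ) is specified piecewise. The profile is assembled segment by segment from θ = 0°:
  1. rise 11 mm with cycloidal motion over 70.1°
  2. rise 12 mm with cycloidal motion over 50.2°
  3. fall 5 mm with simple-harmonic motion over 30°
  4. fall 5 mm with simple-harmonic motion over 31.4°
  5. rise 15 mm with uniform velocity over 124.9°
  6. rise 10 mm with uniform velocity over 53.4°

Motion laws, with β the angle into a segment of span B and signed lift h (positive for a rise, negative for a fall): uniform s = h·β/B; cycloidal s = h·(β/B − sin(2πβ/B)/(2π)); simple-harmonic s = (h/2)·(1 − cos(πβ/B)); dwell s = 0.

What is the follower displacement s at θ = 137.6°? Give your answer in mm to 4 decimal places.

seg 1 [0°–70.1°] cycloidal, h=11: full span → s += 11 → s = 11.0000
seg 2 [70.1°–120.3°] cycloidal, h=12: full span → s += 12 → s = 23.0000
seg 3 [120.3°–150.3°] simple-harmonic, h=-5: θ=137.6° here. β=17.3, B=30. -5/2·(1 − cos(π·0.5767)) = -3.0963 → s = 19.9037

19.9037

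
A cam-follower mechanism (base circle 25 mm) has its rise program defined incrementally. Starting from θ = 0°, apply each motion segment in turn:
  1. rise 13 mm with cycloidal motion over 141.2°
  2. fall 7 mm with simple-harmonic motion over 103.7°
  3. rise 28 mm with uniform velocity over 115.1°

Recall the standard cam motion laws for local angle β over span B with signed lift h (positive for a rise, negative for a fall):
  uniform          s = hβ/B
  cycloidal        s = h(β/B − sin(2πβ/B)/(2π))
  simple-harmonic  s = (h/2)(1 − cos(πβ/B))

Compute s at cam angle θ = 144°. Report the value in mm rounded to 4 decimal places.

seg 1 [0°–141.2°] cycloidal, h=13: full span → s += 13 → s = 13.0000
seg 2 [141.2°–244.9°] simple-harmonic, h=-7: θ=144° here. β=2.8, B=103.7. -7/2·(1 − cos(π·0.0270)) = -0.0126 → s = 12.9874

12.9874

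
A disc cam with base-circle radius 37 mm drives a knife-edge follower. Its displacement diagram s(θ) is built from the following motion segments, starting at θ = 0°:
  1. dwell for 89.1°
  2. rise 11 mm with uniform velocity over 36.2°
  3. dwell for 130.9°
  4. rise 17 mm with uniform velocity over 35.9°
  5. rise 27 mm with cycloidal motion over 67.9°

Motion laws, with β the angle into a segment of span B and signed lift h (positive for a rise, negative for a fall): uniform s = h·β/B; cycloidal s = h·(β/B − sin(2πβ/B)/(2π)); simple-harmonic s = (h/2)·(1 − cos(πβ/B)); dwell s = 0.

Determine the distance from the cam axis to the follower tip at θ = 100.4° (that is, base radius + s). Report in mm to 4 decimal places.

seg 1 [0°–89.1°] dwell: s stays 0.0000
seg 2 [89.1°–125.3°] uniform, h=11: θ=100.4° here. β=11.3, B=36.2. 11·11.3/36.2 = 3.4337 → s = 3.4337
radial distance = base radius + s = 37 + 3.4337 = 40.4337

40.4337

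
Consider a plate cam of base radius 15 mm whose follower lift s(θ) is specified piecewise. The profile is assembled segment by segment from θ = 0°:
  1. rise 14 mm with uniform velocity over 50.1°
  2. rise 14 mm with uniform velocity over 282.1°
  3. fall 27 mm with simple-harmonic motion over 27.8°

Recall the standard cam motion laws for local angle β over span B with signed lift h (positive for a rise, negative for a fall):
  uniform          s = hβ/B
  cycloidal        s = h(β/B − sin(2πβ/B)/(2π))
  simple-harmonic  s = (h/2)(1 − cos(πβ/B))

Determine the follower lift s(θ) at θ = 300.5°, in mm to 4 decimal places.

seg 1 [0°–50.1°] uniform, h=14: full span → s += 14 → s = 14.0000
seg 2 [50.1°–332.2°] uniform, h=14: θ=300.5° here. β=250.4, B=282.1. 14·250.4/282.1 = 12.4268 → s = 26.4268

26.4268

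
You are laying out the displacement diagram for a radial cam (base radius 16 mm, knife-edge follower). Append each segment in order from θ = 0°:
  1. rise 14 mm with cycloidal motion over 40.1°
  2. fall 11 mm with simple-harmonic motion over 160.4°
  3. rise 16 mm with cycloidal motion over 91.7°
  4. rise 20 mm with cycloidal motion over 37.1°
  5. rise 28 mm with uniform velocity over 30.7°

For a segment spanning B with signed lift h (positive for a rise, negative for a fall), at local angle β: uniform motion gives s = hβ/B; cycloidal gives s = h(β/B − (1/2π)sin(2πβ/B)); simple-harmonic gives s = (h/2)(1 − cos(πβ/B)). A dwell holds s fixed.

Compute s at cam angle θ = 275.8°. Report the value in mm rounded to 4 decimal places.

seg 1 [0°–40.1°] cycloidal, h=14: full span → s += 14 → s = 14.0000
seg 2 [40.1°–200.5°] simple-harmonic, h=-11: full span → s += -11 → s = 3.0000
seg 3 [200.5°–292.2°] cycloidal, h=16: θ=275.8° here. β=75.3, B=91.7. 16·(0.8212 − sin(2π·0.8212)/(2π)) = 15.4347 → s = 18.4347

18.4347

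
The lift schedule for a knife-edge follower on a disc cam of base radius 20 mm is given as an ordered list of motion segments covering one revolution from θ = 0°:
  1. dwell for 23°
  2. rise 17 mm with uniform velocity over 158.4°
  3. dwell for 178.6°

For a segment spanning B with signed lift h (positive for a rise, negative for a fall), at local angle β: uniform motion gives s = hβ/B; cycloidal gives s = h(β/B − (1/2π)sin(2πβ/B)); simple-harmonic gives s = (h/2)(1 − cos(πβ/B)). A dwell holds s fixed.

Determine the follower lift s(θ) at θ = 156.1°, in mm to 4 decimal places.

seg 1 [0°–23°] dwell: s stays 0.0000
seg 2 [23°–181.4°] uniform, h=17: θ=156.1° here. β=133.1, B=158.4. 17·133.1/158.4 = 14.2847 → s = 14.2847

14.2847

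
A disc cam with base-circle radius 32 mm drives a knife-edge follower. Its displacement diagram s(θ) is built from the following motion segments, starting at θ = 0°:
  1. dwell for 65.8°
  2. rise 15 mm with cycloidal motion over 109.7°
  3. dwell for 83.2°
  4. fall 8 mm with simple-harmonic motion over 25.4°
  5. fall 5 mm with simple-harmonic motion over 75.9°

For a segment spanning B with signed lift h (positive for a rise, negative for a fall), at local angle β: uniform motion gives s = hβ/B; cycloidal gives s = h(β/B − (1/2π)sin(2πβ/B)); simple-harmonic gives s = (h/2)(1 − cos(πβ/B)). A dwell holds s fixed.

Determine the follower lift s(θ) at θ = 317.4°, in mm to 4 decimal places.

seg 1 [0°–65.8°] dwell: s stays 0.0000
seg 2 [65.8°–175.5°] cycloidal, h=15: full span → s += 15 → s = 15.0000
seg 3 [175.5°–258.7°] dwell: s stays 15.0000
seg 4 [258.7°–284.1°] simple-harmonic, h=-8: full span → s += -8 → s = 7.0000
seg 5 [284.1°–360°] simple-harmonic, h=-5: θ=317.4° here. β=33.3, B=75.9. -5/2·(1 − cos(π·0.4387)) = -2.0218 → s = 4.9782

4.9782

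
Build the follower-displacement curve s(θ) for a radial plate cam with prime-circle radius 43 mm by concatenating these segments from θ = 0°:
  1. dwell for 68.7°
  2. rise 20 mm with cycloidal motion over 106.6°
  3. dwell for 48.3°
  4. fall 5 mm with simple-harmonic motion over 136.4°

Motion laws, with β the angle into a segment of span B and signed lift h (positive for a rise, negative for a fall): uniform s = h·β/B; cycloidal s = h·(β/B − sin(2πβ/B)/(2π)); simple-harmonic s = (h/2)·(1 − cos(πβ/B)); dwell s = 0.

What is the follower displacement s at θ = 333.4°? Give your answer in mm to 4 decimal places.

seg 1 [0°–68.7°] dwell: s stays 0.0000
seg 2 [68.7°–175.3°] cycloidal, h=20: full span → s += 20 → s = 20.0000
seg 3 [175.3°–223.6°] dwell: s stays 20.0000
seg 4 [223.6°–360°] simple-harmonic, h=-5: θ=333.4° here. β=109.8, B=136.4. -5/2·(1 − cos(π·0.8050)) = -4.5453 → s = 15.4547

15.4547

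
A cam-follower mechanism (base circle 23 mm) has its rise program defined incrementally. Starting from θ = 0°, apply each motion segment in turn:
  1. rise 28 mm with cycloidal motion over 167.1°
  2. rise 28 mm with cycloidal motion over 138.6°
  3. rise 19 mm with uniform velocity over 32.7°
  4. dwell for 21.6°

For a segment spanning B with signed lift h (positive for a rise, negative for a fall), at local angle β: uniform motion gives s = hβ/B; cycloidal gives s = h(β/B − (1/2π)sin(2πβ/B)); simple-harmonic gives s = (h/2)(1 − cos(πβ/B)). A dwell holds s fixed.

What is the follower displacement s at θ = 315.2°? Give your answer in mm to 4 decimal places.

seg 1 [0°–167.1°] cycloidal, h=28: full span → s += 28 → s = 28.0000
seg 2 [167.1°–305.7°] cycloidal, h=28: full span → s += 28 → s = 56.0000
seg 3 [305.7°–338.4°] uniform, h=19: θ=315.2° here. β=9.5, B=32.7. 19·9.5/32.7 = 5.5199 → s = 61.5199

61.5199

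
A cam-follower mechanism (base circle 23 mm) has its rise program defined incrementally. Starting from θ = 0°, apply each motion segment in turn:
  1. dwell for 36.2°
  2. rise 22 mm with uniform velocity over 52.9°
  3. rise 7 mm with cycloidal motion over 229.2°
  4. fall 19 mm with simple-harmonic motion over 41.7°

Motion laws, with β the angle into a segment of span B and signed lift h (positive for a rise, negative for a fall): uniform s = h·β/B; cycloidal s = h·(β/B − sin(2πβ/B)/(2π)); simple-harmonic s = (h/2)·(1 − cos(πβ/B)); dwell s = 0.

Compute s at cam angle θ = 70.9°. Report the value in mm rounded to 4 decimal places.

seg 1 [0°–36.2°] dwell: s stays 0.0000
seg 2 [36.2°–89.1°] uniform, h=22: θ=70.9° here. β=34.7, B=52.9. 22·34.7/52.9 = 14.4310 → s = 14.4310

14.4310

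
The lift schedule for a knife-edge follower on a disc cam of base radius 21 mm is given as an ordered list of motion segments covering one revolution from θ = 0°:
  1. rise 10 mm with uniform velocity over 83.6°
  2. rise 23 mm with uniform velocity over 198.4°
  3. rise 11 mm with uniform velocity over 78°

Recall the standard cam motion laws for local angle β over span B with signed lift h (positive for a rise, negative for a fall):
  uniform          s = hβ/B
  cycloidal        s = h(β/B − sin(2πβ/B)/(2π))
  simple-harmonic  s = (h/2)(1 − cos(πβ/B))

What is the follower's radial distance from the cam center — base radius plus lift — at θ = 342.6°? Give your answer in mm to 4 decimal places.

seg 1 [0°–83.6°] uniform, h=10: full span → s += 10 → s = 10.0000
seg 2 [83.6°–282°] uniform, h=23: full span → s += 23 → s = 33.0000
seg 3 [282°–360°] uniform, h=11: θ=342.6° here. β=60.6, B=78. 11·60.6/78 = 8.5462 → s = 41.5462
radial distance = base radius + s = 21 + 41.5462 = 62.5462

62.5462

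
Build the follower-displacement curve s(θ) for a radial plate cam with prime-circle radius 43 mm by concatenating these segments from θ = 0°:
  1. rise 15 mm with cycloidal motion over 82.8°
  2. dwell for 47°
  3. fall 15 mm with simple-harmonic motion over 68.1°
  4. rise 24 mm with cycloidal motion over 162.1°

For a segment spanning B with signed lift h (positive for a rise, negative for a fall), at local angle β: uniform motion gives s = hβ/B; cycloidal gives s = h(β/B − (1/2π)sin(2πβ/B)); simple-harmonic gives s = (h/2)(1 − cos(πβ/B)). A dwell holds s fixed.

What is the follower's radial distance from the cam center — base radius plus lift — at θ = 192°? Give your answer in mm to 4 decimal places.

seg 1 [0°–82.8°] cycloidal, h=15: full span → s += 15 → s = 15.0000
seg 2 [82.8°–129.8°] dwell: s stays 15.0000
seg 3 [129.8°–197.9°] simple-harmonic, h=-15: θ=192° here. β=62.2, B=68.1. -15/2·(1 − cos(π·0.9134)) = -14.7239 → s = 0.2761
radial distance = base radius + s = 43 + 0.2761 = 43.2761

43.2761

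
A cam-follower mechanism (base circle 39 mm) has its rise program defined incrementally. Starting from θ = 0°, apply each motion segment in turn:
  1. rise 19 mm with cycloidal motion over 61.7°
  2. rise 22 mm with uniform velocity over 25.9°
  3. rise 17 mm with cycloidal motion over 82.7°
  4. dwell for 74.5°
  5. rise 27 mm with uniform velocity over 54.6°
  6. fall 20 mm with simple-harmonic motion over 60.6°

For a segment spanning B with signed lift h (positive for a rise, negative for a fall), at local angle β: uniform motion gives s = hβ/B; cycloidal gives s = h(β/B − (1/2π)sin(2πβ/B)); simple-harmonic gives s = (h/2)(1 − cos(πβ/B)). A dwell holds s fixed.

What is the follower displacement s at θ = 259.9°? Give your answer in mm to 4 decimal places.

seg 1 [0°–61.7°] cycloidal, h=19: full span → s += 19 → s = 19.0000
seg 2 [61.7°–87.6°] uniform, h=22: full span → s += 22 → s = 41.0000
seg 3 [87.6°–170.3°] cycloidal, h=17: full span → s += 17 → s = 58.0000
seg 4 [170.3°–244.8°] dwell: s stays 58.0000
seg 5 [244.8°–299.4°] uniform, h=27: θ=259.9° here. β=15.1, B=54.6. 27·15.1/54.6 = 7.4670 → s = 65.4670

65.4670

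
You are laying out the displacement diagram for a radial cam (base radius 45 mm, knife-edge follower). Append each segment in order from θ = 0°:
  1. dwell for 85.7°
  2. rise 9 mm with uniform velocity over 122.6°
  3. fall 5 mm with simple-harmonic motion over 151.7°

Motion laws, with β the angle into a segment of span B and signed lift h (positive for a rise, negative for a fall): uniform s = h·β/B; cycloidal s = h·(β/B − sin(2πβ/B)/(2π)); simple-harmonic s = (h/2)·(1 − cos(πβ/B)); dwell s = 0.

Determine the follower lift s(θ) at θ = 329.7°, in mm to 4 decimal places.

seg 1 [0°–85.7°] dwell: s stays 0.0000
seg 2 [85.7°–208.3°] uniform, h=9: full span → s += 9 → s = 9.0000
seg 3 [208.3°–360°] simple-harmonic, h=-5: θ=329.7° here. β=121.4, B=151.7. -5/2·(1 − cos(π·0.8003)) = -4.5238 → s = 4.4762

4.4762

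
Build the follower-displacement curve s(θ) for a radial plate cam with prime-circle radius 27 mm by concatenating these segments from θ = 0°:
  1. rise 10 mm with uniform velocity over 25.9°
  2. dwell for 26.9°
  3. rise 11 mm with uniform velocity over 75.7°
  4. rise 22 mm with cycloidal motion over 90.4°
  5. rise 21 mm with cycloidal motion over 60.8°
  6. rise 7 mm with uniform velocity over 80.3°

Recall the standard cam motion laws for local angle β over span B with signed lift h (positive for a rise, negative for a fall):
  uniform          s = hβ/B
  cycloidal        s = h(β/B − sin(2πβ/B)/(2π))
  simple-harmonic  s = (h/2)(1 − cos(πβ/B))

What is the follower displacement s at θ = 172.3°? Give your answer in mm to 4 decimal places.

seg 1 [0°–25.9°] uniform, h=10: full span → s += 10 → s = 10.0000
seg 2 [25.9°–52.8°] dwell: s stays 10.0000
seg 3 [52.8°–128.5°] uniform, h=11: full span → s += 11 → s = 21.0000
seg 4 [128.5°–218.9°] cycloidal, h=22: θ=172.3° here. β=43.8, B=90.4. 22·(0.4845 − sin(2π·0.4845)/(2π)) = 10.3191 → s = 31.3191

31.3191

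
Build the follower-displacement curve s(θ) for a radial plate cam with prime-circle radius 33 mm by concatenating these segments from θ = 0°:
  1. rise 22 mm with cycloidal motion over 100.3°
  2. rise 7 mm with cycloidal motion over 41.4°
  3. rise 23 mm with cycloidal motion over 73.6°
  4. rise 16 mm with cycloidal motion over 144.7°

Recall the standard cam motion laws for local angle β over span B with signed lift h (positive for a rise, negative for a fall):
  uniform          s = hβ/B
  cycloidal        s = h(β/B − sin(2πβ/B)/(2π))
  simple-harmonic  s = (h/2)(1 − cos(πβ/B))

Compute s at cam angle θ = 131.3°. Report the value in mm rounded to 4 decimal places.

seg 1 [0°–100.3°] cycloidal, h=22: full span → s += 22 → s = 22.0000
seg 2 [100.3°–141.7°] cycloidal, h=7: θ=131.3° here. β=31, B=41.4. 7·(0.7488 − sin(2π·0.7488)/(2π)) = 6.3556 → s = 28.3556

28.3556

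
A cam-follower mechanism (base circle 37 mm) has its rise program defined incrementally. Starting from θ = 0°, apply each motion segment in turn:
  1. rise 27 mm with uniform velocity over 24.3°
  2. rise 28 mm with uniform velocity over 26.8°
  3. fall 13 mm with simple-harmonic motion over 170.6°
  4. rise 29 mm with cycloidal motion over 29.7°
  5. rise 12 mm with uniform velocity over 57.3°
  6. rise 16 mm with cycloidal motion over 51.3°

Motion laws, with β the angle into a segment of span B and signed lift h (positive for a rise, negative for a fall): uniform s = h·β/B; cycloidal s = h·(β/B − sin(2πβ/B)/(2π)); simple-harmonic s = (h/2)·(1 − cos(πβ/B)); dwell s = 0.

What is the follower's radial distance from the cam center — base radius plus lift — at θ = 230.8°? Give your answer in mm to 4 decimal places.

seg 1 [0°–24.3°] uniform, h=27: full span → s += 27 → s = 27.0000
seg 2 [24.3°–51.1°] uniform, h=28: full span → s += 28 → s = 55.0000
seg 3 [51.1°–221.7°] simple-harmonic, h=-13: full span → s += -13 → s = 42.0000
seg 4 [221.7°–251.4°] cycloidal, h=29: θ=230.8° here. β=9.1, B=29.7. 29·(0.3064 − sin(2π·0.3064)/(2π)) = 4.5568 → s = 46.5568
radial distance = base radius + s = 37 + 46.5568 = 83.5568

83.5568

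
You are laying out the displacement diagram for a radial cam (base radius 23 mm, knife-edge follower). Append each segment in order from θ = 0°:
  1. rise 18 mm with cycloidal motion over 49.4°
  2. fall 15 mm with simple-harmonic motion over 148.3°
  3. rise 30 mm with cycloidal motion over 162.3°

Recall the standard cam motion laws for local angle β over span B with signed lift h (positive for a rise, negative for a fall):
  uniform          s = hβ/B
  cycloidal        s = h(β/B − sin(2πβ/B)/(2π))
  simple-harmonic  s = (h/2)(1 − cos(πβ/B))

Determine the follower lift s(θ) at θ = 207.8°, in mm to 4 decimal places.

seg 1 [0°–49.4°] cycloidal, h=18: full span → s += 18 → s = 18.0000
seg 2 [49.4°–197.7°] simple-harmonic, h=-15: full span → s += -15 → s = 3.0000
seg 3 [197.7°–360°] cycloidal, h=30: θ=207.8° here. β=10.1, B=162.3. 30·(0.0622 − sin(2π·0.0622)/(2π)) = 0.0472 → s = 3.0472

3.0472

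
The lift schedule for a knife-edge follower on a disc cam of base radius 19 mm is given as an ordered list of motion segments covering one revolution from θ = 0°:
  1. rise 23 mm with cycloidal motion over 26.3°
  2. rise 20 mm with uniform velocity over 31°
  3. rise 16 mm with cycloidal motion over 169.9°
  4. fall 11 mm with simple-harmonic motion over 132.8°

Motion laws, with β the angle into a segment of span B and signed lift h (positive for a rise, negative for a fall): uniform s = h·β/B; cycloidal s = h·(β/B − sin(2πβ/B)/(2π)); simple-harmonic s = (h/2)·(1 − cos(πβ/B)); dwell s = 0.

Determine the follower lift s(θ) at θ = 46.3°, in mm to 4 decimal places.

seg 1 [0°–26.3°] cycloidal, h=23: full span → s += 23 → s = 23.0000
seg 2 [26.3°–57.3°] uniform, h=20: θ=46.3° here. β=20, B=31. 20·20/31 = 12.9032 → s = 35.9032

35.9032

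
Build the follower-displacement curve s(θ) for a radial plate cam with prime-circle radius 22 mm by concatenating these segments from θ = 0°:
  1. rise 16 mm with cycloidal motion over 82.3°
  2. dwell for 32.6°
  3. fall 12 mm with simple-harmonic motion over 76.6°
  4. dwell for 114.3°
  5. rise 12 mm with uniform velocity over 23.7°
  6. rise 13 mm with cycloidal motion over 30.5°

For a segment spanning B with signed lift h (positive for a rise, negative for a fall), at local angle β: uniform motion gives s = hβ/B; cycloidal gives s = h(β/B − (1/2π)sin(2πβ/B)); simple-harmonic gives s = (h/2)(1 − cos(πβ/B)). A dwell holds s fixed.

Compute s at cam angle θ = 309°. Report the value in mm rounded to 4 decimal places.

seg 1 [0°–82.3°] cycloidal, h=16: full span → s += 16 → s = 16.0000
seg 2 [82.3°–114.9°] dwell: s stays 16.0000
seg 3 [114.9°–191.5°] simple-harmonic, h=-12: full span → s += -12 → s = 4.0000
seg 4 [191.5°–305.8°] dwell: s stays 4.0000
seg 5 [305.8°–329.5°] uniform, h=12: θ=309° here. β=3.2, B=23.7. 12·3.2/23.7 = 1.6203 → s = 5.6203

5.6203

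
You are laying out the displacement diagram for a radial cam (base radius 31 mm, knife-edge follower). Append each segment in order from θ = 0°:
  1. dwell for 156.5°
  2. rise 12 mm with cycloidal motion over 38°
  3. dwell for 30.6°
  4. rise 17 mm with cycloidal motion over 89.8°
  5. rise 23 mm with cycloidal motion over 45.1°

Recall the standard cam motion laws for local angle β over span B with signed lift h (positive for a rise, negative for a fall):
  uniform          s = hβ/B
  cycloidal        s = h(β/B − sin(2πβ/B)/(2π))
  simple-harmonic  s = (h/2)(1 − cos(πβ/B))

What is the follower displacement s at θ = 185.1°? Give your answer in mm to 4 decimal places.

seg 1 [0°–156.5°] dwell: s stays 0.0000
seg 2 [156.5°–194.5°] cycloidal, h=12: θ=185.1° here. β=28.6, B=38. 12·(0.7526 − sin(2π·0.7526)/(2π)) = 10.9412 → s = 10.9412

10.9412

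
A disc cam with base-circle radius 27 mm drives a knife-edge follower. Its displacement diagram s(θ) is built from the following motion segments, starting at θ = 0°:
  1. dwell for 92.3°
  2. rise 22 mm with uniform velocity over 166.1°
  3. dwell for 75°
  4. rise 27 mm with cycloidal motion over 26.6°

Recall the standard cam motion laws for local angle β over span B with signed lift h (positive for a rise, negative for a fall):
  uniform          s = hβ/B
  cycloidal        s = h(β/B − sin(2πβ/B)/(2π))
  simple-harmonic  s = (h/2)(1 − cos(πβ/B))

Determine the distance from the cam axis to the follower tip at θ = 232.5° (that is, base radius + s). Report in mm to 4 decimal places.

seg 1 [0°–92.3°] dwell: s stays 0.0000
seg 2 [92.3°–258.4°] uniform, h=22: θ=232.5° here. β=140.2, B=166.1. 22·140.2/166.1 = 18.5695 → s = 18.5695
radial distance = base radius + s = 27 + 18.5695 = 45.5695

45.5695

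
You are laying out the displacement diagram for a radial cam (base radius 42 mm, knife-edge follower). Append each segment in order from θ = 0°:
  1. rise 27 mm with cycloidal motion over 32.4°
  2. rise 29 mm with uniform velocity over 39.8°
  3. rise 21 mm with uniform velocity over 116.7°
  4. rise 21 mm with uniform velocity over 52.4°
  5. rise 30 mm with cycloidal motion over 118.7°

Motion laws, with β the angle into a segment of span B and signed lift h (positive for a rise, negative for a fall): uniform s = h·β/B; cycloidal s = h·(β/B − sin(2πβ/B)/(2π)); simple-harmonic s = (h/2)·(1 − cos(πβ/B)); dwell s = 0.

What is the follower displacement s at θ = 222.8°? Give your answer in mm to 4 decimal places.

seg 1 [0°–32.4°] cycloidal, h=27: full span → s += 27 → s = 27.0000
seg 2 [32.4°–72.2°] uniform, h=29: full span → s += 29 → s = 56.0000
seg 3 [72.2°–188.9°] uniform, h=21: full span → s += 21 → s = 77.0000
seg 4 [188.9°–241.3°] uniform, h=21: θ=222.8° here. β=33.9, B=52.4. 21·33.9/52.4 = 13.5859 → s = 90.5859

90.5859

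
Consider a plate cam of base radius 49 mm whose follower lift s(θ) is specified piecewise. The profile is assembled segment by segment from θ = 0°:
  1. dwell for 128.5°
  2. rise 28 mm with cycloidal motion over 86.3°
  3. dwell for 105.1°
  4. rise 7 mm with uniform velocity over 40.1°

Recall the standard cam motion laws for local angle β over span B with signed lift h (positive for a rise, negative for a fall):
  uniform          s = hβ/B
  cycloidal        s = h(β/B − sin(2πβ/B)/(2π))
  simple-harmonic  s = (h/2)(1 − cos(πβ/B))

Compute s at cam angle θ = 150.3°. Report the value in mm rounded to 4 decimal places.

seg 1 [0°–128.5°] dwell: s stays 0.0000
seg 2 [128.5°–214.8°] cycloidal, h=28: θ=150.3° here. β=21.8, B=86.3. 28·(0.2526 − sin(2π·0.2526)/(2π)) = 2.6173 → s = 2.6173

2.6173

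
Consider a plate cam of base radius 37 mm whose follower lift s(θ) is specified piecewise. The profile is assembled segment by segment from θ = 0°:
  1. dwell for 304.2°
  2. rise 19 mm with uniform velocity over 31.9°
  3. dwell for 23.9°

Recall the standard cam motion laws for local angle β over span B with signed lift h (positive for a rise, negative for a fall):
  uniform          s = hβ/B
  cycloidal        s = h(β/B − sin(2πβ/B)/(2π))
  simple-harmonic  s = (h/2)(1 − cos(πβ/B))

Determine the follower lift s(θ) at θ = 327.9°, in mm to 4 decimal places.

seg 1 [0°–304.2°] dwell: s stays 0.0000
seg 2 [304.2°–336.1°] uniform, h=19: θ=327.9° here. β=23.7, B=31.9. 19·23.7/31.9 = 14.1160 → s = 14.1160

14.1160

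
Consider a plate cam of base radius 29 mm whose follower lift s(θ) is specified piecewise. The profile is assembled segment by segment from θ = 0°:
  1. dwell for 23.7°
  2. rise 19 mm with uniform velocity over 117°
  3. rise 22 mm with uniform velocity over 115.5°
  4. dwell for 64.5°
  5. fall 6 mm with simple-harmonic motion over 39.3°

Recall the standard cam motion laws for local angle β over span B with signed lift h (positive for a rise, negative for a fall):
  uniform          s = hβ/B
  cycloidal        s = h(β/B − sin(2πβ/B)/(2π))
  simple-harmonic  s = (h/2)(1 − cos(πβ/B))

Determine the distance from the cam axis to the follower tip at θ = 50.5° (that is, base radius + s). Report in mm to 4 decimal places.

seg 1 [0°–23.7°] dwell: s stays 0.0000
seg 2 [23.7°–140.7°] uniform, h=19: θ=50.5° here. β=26.8, B=117. 19·26.8/117 = 4.3521 → s = 4.3521
radial distance = base radius + s = 29 + 4.3521 = 33.3521

33.3521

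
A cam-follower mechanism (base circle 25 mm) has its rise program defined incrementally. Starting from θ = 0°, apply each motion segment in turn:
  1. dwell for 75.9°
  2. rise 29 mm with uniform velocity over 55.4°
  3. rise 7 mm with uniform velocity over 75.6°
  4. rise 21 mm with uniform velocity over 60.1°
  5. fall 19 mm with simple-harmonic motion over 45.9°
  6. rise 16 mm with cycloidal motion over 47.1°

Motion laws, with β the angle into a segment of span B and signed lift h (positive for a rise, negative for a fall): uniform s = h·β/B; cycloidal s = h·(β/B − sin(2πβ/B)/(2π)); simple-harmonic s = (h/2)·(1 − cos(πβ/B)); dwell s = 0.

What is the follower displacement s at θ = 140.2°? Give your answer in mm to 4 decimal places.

seg 1 [0°–75.9°] dwell: s stays 0.0000
seg 2 [75.9°–131.3°] uniform, h=29: full span → s += 29 → s = 29.0000
seg 3 [131.3°–206.9°] uniform, h=7: θ=140.2° here. β=8.9, B=75.6. 7·8.9/75.6 = 0.8241 → s = 29.8241

29.8241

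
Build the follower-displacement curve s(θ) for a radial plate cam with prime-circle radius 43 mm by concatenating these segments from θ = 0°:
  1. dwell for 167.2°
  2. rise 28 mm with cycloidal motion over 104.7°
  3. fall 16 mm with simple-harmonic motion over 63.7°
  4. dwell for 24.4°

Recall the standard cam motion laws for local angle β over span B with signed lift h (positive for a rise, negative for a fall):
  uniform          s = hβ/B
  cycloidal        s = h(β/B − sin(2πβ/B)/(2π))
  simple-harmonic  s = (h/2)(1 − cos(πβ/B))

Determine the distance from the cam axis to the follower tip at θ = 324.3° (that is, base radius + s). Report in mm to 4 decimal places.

seg 1 [0°–167.2°] dwell: s stays 0.0000
seg 2 [167.2°–271.9°] cycloidal, h=28: full span → s += 28 → s = 28.0000
seg 3 [271.9°–335.6°] simple-harmonic, h=-16: θ=324.3° here. β=52.4, B=63.7. -16/2·(1 − cos(π·0.8226)) = -14.7895 → s = 13.2105
radial distance = base radius + s = 43 + 13.2105 = 56.2105

56.2105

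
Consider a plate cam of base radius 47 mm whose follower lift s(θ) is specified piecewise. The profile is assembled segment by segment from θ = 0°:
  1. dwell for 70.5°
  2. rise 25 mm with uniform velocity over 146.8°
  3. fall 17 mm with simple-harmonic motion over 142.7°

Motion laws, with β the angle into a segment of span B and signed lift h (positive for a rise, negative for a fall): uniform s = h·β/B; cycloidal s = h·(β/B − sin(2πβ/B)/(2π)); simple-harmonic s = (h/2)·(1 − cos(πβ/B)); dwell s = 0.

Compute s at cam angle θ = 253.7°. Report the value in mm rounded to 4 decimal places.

seg 1 [0°–70.5°] dwell: s stays 0.0000
seg 2 [70.5°–217.3°] uniform, h=25: full span → s += 25 → s = 25.0000
seg 3 [217.3°–360°] simple-harmonic, h=-17: θ=253.7° here. β=36.4, B=142.7. -17/2·(1 − cos(π·0.2551)) = -2.5863 → s = 22.4137

22.4137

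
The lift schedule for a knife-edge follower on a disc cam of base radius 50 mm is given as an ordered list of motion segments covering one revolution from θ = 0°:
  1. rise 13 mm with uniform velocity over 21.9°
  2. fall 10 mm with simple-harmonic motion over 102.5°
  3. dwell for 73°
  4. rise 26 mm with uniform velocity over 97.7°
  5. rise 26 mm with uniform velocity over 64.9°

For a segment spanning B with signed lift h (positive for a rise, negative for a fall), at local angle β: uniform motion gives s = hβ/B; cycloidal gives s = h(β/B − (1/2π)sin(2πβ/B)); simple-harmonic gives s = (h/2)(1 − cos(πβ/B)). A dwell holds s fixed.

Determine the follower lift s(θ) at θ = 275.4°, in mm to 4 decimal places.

seg 1 [0°–21.9°] uniform, h=13: full span → s += 13 → s = 13.0000
seg 2 [21.9°–124.4°] simple-harmonic, h=-10: full span → s += -10 → s = 3.0000
seg 3 [124.4°–197.4°] dwell: s stays 3.0000
seg 4 [197.4°–295.1°] uniform, h=26: θ=275.4° here. β=78, B=97.7. 26·78/97.7 = 20.7574 → s = 23.7574

23.7574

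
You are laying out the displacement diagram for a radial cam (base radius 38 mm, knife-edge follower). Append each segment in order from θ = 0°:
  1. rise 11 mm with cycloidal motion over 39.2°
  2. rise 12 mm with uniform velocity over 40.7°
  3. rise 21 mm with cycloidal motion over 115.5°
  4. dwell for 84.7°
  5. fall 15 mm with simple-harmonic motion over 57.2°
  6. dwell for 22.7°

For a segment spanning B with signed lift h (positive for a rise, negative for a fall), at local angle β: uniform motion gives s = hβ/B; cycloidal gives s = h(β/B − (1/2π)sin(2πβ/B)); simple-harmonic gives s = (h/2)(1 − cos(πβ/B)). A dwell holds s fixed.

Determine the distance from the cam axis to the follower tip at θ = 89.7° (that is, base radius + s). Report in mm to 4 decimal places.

seg 1 [0°–39.2°] cycloidal, h=11: full span → s += 11 → s = 11.0000
seg 2 [39.2°–79.9°] uniform, h=12: full span → s += 12 → s = 23.0000
seg 3 [79.9°–195.4°] cycloidal, h=21: θ=89.7° here. β=9.8, B=115.5. 21·(0.0848 − sin(2π·0.0848)/(2π)) = 0.0832 → s = 23.0832
radial distance = base radius + s = 38 + 23.0832 = 61.0832

61.0832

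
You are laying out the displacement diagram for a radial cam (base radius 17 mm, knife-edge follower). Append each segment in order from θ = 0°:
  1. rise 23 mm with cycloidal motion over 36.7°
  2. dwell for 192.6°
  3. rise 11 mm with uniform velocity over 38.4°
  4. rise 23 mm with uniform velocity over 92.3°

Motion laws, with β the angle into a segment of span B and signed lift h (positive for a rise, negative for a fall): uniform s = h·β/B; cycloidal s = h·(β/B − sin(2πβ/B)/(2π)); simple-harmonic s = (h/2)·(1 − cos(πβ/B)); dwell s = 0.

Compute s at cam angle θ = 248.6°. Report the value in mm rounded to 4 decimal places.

seg 1 [0°–36.7°] cycloidal, h=23: full span → s += 23 → s = 23.0000
seg 2 [36.7°–229.3°] dwell: s stays 23.0000
seg 3 [229.3°–267.7°] uniform, h=11: θ=248.6° here. β=19.3, B=38.4. 11·19.3/38.4 = 5.5286 → s = 28.5286

28.5286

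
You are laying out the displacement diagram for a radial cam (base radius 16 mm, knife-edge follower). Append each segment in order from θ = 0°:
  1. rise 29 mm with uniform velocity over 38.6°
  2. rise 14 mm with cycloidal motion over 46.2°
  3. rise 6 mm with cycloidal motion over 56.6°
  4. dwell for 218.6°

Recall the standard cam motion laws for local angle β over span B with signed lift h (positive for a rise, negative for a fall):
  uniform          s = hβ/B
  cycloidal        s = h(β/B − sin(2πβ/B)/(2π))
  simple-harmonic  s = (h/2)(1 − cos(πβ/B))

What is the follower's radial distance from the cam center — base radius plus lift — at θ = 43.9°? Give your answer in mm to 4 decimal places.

seg 1 [0°–38.6°] uniform, h=29: full span → s += 29 → s = 29.0000
seg 2 [38.6°–84.8°] cycloidal, h=14: θ=43.9° here. β=5.3, B=46.2. 14·(0.1147 − sin(2π·0.1147)/(2π)) = 0.1355 → s = 29.1355
radial distance = base radius + s = 16 + 29.1355 = 45.1355

45.1355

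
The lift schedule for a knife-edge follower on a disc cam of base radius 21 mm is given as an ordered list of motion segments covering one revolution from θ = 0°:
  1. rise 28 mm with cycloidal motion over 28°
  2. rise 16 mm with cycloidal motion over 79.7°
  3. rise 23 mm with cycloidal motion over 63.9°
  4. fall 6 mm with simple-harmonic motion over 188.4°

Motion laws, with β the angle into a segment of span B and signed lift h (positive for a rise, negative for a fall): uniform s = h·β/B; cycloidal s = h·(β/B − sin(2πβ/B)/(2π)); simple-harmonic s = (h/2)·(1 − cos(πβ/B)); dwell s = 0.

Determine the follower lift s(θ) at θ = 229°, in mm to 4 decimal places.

seg 1 [0°–28°] cycloidal, h=28: full span → s += 28 → s = 28.0000
seg 2 [28°–107.7°] cycloidal, h=16: full span → s += 16 → s = 44.0000
seg 3 [107.7°–171.6°] cycloidal, h=23: full span → s += 23 → s = 67.0000
seg 4 [171.6°–360°] simple-harmonic, h=-6: θ=229° here. β=57.4, B=188.4. -6/2·(1 − cos(π·0.3047)) = -1.2724 → s = 65.7276

65.7276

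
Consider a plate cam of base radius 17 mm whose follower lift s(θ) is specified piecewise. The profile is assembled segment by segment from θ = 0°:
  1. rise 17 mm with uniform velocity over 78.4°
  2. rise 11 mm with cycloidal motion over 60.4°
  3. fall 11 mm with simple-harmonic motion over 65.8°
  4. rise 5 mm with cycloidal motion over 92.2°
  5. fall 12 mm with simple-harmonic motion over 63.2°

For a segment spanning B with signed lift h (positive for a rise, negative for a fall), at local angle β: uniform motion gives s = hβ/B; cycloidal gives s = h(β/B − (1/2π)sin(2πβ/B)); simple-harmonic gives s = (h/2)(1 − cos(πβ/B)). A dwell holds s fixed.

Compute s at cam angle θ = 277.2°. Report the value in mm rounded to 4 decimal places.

seg 1 [0°–78.4°] uniform, h=17: full span → s += 17 → s = 17.0000
seg 2 [78.4°–138.8°] cycloidal, h=11: full span → s += 11 → s = 28.0000
seg 3 [138.8°–204.6°] simple-harmonic, h=-11: full span → s += -11 → s = 17.0000
seg 4 [204.6°–296.8°] cycloidal, h=5: θ=277.2° here. β=72.6, B=92.2. 5·(0.7874 − sin(2π·0.7874)/(2π)) = 4.7110 → s = 21.7110

21.7110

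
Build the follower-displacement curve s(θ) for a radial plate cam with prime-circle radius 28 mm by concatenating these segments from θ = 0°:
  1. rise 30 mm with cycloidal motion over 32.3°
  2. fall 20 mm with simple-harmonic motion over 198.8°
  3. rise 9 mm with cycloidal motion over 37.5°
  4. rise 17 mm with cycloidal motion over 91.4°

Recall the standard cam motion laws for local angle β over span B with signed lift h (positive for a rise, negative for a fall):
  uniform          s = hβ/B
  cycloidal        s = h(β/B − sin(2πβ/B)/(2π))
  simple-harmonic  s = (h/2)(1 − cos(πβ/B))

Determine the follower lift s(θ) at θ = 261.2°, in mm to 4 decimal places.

seg 1 [0°–32.3°] cycloidal, h=30: full span → s += 30 → s = 30.0000
seg 2 [32.3°–231.1°] simple-harmonic, h=-20: full span → s += -20 → s = 10.0000
seg 3 [231.1°–268.6°] cycloidal, h=9: θ=261.2° here. β=30.1, B=37.5. 9·(0.8027 − sin(2π·0.8027)/(2π)) = 8.5787 → s = 18.5787

18.5787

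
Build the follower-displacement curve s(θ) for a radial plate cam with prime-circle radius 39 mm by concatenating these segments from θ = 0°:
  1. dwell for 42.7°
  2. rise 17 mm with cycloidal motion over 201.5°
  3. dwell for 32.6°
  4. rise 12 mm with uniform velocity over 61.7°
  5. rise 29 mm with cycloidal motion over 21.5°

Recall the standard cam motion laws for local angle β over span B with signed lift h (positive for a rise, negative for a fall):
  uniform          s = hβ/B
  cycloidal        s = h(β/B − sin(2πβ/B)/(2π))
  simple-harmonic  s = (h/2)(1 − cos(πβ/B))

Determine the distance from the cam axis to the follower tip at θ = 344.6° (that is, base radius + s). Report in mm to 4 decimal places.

seg 1 [0°–42.7°] dwell: s stays 0.0000
seg 2 [42.7°–244.2°] cycloidal, h=17: full span → s += 17 → s = 17.0000
seg 3 [244.2°–276.8°] dwell: s stays 17.0000
seg 4 [276.8°–338.5°] uniform, h=12: full span → s += 12 → s = 29.0000
seg 5 [338.5°–360°] cycloidal, h=29: θ=344.6° here. β=6.1, B=21.5. 29·(0.2837 − sin(2π·0.2837)/(2π)) = 3.7156 → s = 32.7156
radial distance = base radius + s = 39 + 32.7156 = 71.7156

71.7156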